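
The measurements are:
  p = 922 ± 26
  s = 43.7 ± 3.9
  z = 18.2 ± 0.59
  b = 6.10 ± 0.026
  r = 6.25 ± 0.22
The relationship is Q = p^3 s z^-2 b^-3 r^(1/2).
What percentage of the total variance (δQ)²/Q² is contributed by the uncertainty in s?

(δQ/Q)² = (3·δp/p)² + (1·δs/s)² + (-2·δz/z)² + (-3·δb/b)² + (½·δr/r)²
  p term: (3×0.0282)² = 0.00716
  s term: (1×0.0892)² = 0.00796
  z term: (-2×0.0324)² = 0.00420
  b term: (-3×0.00426)² = 0.000164
  r term: (0.5×0.0352)² = 0.000310
Total = 0.0198. Share from s = 0.00796/0.0198 = 0.402.

40.2%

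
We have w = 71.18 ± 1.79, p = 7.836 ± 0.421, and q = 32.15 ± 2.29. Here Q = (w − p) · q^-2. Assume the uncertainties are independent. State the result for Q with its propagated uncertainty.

Let u = w − p = 63.34. δu = √(δw² + δp²) = √(3.20 + 0.177) = 1.84, so δu/u = 0.0290.
Q is then a monomial in u, q:
δQ/Q = √((δu/u)² + (-2·δq/q)²) = √(0.000843 + 0.0203) = 0.145
Q = 0.06128, so δQ = 0.145 × 0.06128 = 0.00891.

0.06128 ± 0.00891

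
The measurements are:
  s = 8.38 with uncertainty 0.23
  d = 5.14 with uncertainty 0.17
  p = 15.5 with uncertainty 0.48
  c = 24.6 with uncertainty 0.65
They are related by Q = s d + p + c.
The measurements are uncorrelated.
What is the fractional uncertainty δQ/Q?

0.0243

Let w = s·d = 43.1. δw/w = √((1·δs/s)² + (1·δd/d)²) = √(0.000753 + 0.00109) = 0.0430, so δw = 1.85.
Q = w + p + c: δQ = √(δw² + δp² + δc²) = √(3.43 + 0.230 + 0.423) = 2.02
Q = 83.2, so δQ/Q = 2.02/83.2 = 0.0243.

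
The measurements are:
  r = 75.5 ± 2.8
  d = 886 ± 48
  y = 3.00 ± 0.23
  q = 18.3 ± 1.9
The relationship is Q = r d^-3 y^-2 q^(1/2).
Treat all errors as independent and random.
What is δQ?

Products/powers → add relative errors in quadrature, weighted by exponent:
  (1·δr/r)² = (1×0.0371)² = 0.00138;  (-3·δd/d)² = (-3×0.0542)² = 0.0264;  (-2·δy/y)² = (-2×0.0767)² = 0.0235;  (½·δq/q)² = (0.5×0.104)² = 0.00269
δQ/Q = √(0.0540) = 0.232
Q = 5.16e-08, so δQ = 0.232 × 5.16e-08 = 1.2e-08.

1.2e-08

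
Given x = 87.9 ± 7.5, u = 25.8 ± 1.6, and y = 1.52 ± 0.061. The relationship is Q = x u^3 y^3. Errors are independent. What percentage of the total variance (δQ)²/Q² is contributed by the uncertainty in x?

(δQ/Q)² = (1·δx/x)² + (3·δu/u)² + (3·δy/y)²
  x term: (1×0.0853)² = 0.00728
  u term: (3×0.0620)² = 0.0346
  y term: (3×0.0401)² = 0.0145
Total = 0.0564. Share from x = 0.00728/0.0564 = 0.129.

12.9%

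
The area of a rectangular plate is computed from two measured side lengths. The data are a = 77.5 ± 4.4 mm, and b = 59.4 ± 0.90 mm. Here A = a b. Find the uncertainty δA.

271 mm^2

A is a product of powers, so relative uncertainties combine in quadrature:
  (1·δa/a)² = (1×0.0568)² = 0.00322;  (1·δb/b)² = (1×0.0152)² = 0.000230
δA/A = √(0.00345) = 0.0588
A = 4600 mm^2, so δA = 0.0588 × 4600 = 271 mm^2.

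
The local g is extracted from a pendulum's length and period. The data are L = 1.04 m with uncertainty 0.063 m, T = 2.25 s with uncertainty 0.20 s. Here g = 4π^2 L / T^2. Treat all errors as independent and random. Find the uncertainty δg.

Relative error in a monomial: (δg/g)² = Σ (nᵢ · δxᵢ/xᵢ)².
  (1·δL/L)² = (1×0.0606)² = 0.00367;  (-2·δT/T)² = (-2×0.0889)² = 0.0316
δg/g = √(0.0353) = 0.188
g = 8.11 m/s^2, so δg = 0.188 × 8.11 = 1.52 m/s^2.

1.52 m/s^2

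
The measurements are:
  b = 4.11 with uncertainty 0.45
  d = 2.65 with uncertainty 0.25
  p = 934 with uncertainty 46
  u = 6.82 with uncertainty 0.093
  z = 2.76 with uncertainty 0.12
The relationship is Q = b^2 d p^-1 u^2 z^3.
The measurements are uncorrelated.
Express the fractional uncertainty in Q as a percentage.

27.8%

Relative error in a monomial: (δQ/Q)² = Σ (nᵢ · δxᵢ/xᵢ)².
  (2·δb/b)² = (2×0.109)² = 0.0480;  (1·δd/d)² = (1×0.0943)² = 0.00890;  (-1·δp/p)² = (-1×0.0493)² = 0.00243;  (2·δu/u)² = (2×0.0136)² = 0.000744;  (3·δz/z)² = (3×0.0435)² = 0.0170
δQ/Q = √(0.0770) = 0.278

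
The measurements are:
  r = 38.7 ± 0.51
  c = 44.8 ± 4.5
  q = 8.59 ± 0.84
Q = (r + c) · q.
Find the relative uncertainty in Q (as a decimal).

0.112

Let u = r + c = 83.5. δu = √(δr² + δc²) = √(0.260 + 20.2) = 4.53, so δu/u = 0.0542.
Q is then a monomial in u, q:
δQ/Q = √((δu/u)² + (1·δq/q)²) = √(0.00294 + 0.00956) = 0.112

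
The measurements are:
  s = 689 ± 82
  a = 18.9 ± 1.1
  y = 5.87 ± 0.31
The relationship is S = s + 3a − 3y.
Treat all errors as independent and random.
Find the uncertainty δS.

82.1

For a sum/difference, combine absolute errors in quadrature:
  (δs)² = 6720;  (3·δa)² = 10.9;  (3·δy)² = 0.865
δS = √(6740) = 82.1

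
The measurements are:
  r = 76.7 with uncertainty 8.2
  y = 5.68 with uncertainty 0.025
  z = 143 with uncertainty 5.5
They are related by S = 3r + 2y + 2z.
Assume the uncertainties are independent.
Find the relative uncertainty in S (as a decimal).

Absolute uncertainties add in quadrature for a linear combination:
  (3·δr)² = 605;  (2·δy)² = 0.00250;  (2·δz)² = 121
δS = √(726) = 26.9
S = 527, so δS/S = 26.9/527 = 0.0511.

0.0511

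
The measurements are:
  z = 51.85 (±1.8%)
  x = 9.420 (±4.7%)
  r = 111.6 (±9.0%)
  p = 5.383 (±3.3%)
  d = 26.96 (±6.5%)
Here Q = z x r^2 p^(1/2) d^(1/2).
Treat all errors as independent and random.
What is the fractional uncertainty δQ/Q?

Each factor contributes (exponent × relative error)² to (δQ/Q)²:
  (1·δz/z)² = (1×0.0180)² = 0.000324;  (1·δx/x)² = (1×0.0470)² = 0.00221;  (2·δr/r)² = (2×0.0900)² = 0.0324;  (½·δp/p)² = (0.5×0.0330)² = 0.000272;  (½·δd/d)² = (0.5×0.0650)² = 0.00106
δQ/Q = √(0.0363) = 0.190

0.190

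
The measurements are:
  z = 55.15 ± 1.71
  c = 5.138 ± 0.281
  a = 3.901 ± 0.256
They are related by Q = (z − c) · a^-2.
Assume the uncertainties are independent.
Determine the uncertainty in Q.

Let u = z − c = 50.01. δu = √(δz² + δc²) = √(2.92 + 0.0790) = 1.73, so δu/u = 0.0347.
Q is then a monomial in u, a:
δQ/Q = √((δu/u)² + (-2·δa/a)²) = √(0.00120 + 0.0172) = 0.136
Q = 3.286, so δQ = 0.136 × 3.286 = 0.446.

0.446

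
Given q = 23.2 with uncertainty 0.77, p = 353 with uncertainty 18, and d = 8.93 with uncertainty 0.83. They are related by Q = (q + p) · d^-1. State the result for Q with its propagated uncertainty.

42.1 ± 4.40

Let u = q + p = 376. δu = √(δq² + δp²) = √(0.593 + 324) = 18.0, so δu/u = 0.0479.
Q is then a monomial in u, d:
δQ/Q = √((δu/u)² + (-1·δd/d)²) = √(0.00229 + 0.00864) = 0.105
Q = 42.1, so δQ = 0.105 × 42.1 = 4.40.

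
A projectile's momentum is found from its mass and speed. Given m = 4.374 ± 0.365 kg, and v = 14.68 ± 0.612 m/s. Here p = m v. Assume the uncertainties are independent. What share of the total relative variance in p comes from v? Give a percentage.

(δp/p)² = (1·δm/m)² + (1·δv/v)²
  m term: (1×0.0834)² = 0.00696
  v term: (1×0.0417)² = 0.00174
Total = 0.00870. Share from v = 0.00174/0.00870 = 0.200.

20.0%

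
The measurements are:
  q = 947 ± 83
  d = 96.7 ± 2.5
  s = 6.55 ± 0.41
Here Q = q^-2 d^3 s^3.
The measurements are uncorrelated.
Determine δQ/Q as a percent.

Products/powers → add relative errors in quadrature, weighted by exponent:
  (-2·δq/q)² = (-2×0.0876)² = 0.0307;  (3·δd/d)² = (3×0.0259)² = 0.00602;  (3·δs/s)² = (3×0.0626)² = 0.0353
δQ/Q = √(0.0720) = 0.268

26.8%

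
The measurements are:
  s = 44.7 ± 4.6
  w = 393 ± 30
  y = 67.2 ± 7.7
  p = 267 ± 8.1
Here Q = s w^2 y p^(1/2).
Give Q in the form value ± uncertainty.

(7.58 ± 1.65) × 10^9

Q is a product of powers, so relative uncertainties combine in quadrature:
  (1·δs/s)² = (1×0.103)² = 0.0106;  (2·δw/w)² = (2×0.0763)² = 0.0233;  (1·δy/y)² = (1×0.115)² = 0.0131;  (½·δp/p)² = (0.5×0.0303)² = 0.000230
δQ/Q = √(0.0473) = 0.217
Q = 7.58e+09, so δQ = 0.217 × 7.58e+09 = 1.65e+09.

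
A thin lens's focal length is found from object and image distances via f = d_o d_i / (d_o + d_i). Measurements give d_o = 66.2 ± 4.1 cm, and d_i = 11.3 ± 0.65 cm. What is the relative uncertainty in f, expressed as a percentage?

∂f/∂d_o = (d_i/(d_o+d_i))² = 0.0213;  ∂f/∂d_i = (d_o/(d_o+d_i))² = 0.730
δf = √((∂f/∂d_o · δd_o)² + (∂f/∂d_i · δd_i)²) = √(0.00760 + 0.225) = 0.482 cm
f = 9.65 cm, so δf/f = 0.482/9.65 = 0.0500.

5.00%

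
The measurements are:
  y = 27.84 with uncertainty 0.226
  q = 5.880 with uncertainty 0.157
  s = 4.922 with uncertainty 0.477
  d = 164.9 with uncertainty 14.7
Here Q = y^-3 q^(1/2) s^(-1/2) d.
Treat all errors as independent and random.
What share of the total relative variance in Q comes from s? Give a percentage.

21.2%

(δQ/Q)² = (-3·δy/y)² + (½·δq/q)² + (−½·δs/s)² + (1·δd/d)²
  y term: (-3×0.00812)² = 0.000593
  q term: (0.5×0.0267)² = 0.000178
  s term: (-0.5×0.0969)² = 0.00235
  d term: (1×0.0891)² = 0.00795
Total = 0.0111. Share from s = 0.00235/0.0111 = 0.212.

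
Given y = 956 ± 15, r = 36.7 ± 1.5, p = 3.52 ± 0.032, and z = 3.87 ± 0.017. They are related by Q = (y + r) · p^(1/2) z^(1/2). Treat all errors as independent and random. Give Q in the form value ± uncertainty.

Let u = y + r = 993. δu = √(δy² + δr²) = √(225 + 2.25) = 15.1, so δu/u = 0.0152.
Q is then a monomial in u, p, z:
δQ/Q = √((δu/u)² + (½·δp/p)² + (½·δz/z)²) = √(0.000231 + 2.07e-05 + 4.82e-06) = 0.0160
Q = 3660, so δQ = 0.0160 × 3660 = 58.6.

3660 ± 58.6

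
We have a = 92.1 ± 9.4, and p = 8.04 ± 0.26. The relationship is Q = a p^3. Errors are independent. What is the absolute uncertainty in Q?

6740

Each factor contributes (exponent × relative error)² to (δQ/Q)²:
  (1·δa/a)² = (1×0.102)² = 0.0104;  (3·δp/p)² = (3×0.0323)² = 0.00941
δQ/Q = √(0.0198) = 0.141
Q = 47900, so δQ = 0.141 × 47900 = 6740.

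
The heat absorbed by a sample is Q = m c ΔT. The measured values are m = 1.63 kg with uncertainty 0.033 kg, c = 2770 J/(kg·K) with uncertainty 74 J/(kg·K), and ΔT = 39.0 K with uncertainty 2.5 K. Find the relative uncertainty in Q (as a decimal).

0.0723

Products/powers → add relative errors in quadrature, weighted by exponent:
  (1·δm/m)² = (1×0.0202)² = 0.000410;  (1·δc/c)² = (1×0.0267)² = 0.000714;  (1·δΔT/ΔT)² = (1×0.0641)² = 0.00411
δQ/Q = √(0.00523) = 0.0723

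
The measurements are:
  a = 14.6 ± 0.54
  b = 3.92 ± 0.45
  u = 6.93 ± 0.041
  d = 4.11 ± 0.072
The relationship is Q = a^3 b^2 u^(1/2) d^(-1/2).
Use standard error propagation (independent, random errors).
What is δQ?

For a monomial Q ∝ a^3, b^2, u^(1/2), d^(-1/2), fractional errors add in quadrature:
  (3·δa/a)² = (3×0.0370)² = 0.0123;  (2·δb/b)² = (2×0.115)² = 0.0527;  (½·δu/u)² = (0.5×0.00592)² = 8.75e-06;  (−½·δd/d)² = (-0.5×0.0175)² = 7.67e-05
δQ/Q = √(0.0651) = 0.255
Q = 62100, so δQ = 0.255 × 62100 = 15800.

15800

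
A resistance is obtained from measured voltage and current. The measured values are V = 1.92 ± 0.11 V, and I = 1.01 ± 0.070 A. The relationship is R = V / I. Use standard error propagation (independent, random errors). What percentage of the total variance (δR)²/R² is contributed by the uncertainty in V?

(δR/R)² = (1·δV/V)² + (-1·δI/I)²
  V term: (1×0.0573)² = 0.00328
  I term: (-1×0.0693)² = 0.00480
Total = 0.00809. Share from V = 0.00328/0.00809 = 0.406.

40.6%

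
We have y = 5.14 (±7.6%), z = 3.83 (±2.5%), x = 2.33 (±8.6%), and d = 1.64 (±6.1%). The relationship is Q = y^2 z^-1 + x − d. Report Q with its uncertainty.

Let p = y^2·z^-1 = 6.90. δp/p = √((2·δy/y)² + (-1·δz/z)²) = √(0.0231 + 0.000625) = 0.154, so δp = 1.06.
Q = p + x − d: δQ = √(δp² + δx² + δd²) = √(1.13 + 0.0402 + 0.0100) = 1.09
Q = 7.59.

7.59 ± 1.09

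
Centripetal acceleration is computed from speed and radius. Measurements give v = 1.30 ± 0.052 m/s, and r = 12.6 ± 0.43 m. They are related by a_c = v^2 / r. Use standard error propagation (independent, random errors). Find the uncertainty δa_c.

0.0117 m/s^2

For a monomial a_c ∝ v^2, r^-1, fractional errors add in quadrature:
  (2·δv/v)² = (2×0.0400)² = 0.00640;  (-1·δr/r)² = (-1×0.0341)² = 0.00116
δa_c/a_c = √(0.00756) = 0.0870
a_c = 0.134 m/s^2, so δa_c = 0.0870 × 0.134 = 0.0117 m/s^2.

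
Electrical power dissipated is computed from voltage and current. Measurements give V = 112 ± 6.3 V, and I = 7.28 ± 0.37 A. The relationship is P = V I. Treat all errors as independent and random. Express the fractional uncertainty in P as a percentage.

7.58%

Since P is a product/quotient, work with relative uncertainties:
  (1·δV/V)² = (1×0.0563)² = 0.00316;  (1·δI/I)² = (1×0.0508)² = 0.00258
δP/P = √(0.00575) = 0.0758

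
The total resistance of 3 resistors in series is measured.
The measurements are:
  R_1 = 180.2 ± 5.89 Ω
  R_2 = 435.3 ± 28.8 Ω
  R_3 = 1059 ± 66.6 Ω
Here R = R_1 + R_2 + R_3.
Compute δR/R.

0.0435

Absolute uncertainties add in quadrature for a linear combination:
  (δR_1)² = 34.7;  (δR_2)² = 829;  (δR_3)² = 4440
δR = √(5300) = 72.8 Ω
R = 1674 Ω, so δR/R = 72.8/1674 = 0.0435.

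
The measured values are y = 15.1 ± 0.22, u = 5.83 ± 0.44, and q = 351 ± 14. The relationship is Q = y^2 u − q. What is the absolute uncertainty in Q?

Let p = y^2·u = 1330. δp/p = √((2·δy/y)² + (1·δu/u)²) = √(0.000849 + 0.00570) = 0.0809, so δp = 108.
Q = p − q: δQ = √(δp² + δq²) = √(11600 + 196) = 108

108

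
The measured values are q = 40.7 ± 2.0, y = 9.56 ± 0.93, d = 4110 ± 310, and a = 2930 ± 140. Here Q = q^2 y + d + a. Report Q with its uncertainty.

22900 ± 2220

Let p = q^2·y = 15800. δp/p = √((2·δq/q)² + (1·δy/y)²) = √(0.00966 + 0.00946) = 0.138, so δp = 2190.
Q = p + d + a: δQ = √(δp² + δd² + δa²) = √(4.8e+06 + 96100 + 19600) = 2220
Q = 22900.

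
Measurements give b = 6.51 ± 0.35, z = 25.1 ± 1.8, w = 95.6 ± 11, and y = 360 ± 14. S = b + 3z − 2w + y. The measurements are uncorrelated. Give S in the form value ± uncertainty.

S is a linear combination, so absolute uncertainties add in quadrature:
  (δb)² = 0.122;  (3·δz)² = 29.2;  (2·δw)² = 484;  (δy)² = 196
δS = √(709) = 26.6
S = 251.

251 ± 26.6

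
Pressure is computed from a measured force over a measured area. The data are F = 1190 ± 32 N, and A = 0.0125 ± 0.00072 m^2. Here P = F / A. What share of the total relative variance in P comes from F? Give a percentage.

17.9%

(δP/P)² = (1·δF/F)² + (-1·δA/A)²
  F term: (1×0.0269)² = 0.000723
  A term: (-1×0.0576)² = 0.00332
Total = 0.00404. Share from F = 0.000723/0.00404 = 0.179.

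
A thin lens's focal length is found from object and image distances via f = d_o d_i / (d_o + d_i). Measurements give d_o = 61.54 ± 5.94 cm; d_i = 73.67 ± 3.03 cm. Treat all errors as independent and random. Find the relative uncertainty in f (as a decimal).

∂f/∂d_o = (d_i/(d_o+d_i))² = 0.297;  ∂f/∂d_i = (d_o/(d_o+d_i))² = 0.207
δf = √((∂f/∂d_o · δd_o)² + (∂f/∂d_i · δd_i)²) = √(3.11 + 0.394) = 1.87 cm
f = 33.53 cm, so δf/f = 1.87/33.53 = 0.0558.

0.0558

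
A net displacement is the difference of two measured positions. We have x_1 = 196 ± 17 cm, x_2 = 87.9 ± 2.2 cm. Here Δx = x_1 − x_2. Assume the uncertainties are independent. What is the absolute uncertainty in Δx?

17.1 cm

For a sum/difference, combine absolute errors in quadrature:
  (δx_1)² = 289;  (δx_2)² = 4.84
δΔx = √(294) = 17.1 cm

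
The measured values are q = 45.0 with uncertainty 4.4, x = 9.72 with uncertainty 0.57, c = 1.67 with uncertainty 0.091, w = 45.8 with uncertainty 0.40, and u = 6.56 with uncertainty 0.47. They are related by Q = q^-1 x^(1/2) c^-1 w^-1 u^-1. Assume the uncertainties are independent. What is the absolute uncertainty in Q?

1.88e-05

Each factor contributes (exponent × relative error)² to (δQ/Q)²:
  (-1·δq/q)² = (-1×0.0978)² = 0.00956;  (½·δx/x)² = (0.5×0.0586)² = 0.000860;  (-1·δc/c)² = (-1×0.0545)² = 0.00297;  (-1·δw/w)² = (-1×0.00873)² = 7.63e-05;  (-1·δu/u)² = (-1×0.0716)² = 0.00513
δQ/Q = √(0.0186) = 0.136
Q = 0.000138, so δQ = 0.136 × 0.000138 = 1.88e-05.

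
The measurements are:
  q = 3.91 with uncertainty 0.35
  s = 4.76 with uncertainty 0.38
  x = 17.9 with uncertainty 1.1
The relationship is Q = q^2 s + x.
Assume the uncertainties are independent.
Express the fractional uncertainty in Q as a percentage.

15.8%

Let p = q^2·s = 72.8. δp/p = √((2·δq/q)² + (1·δs/s)²) = √(0.0321 + 0.00637) = 0.196, so δp = 14.3.
Q = p + x: δQ = √(δp² + δx²) = √(203 + 1.21) = 14.3
Q = 90.7, so δQ/Q = 14.3/90.7 = 0.158.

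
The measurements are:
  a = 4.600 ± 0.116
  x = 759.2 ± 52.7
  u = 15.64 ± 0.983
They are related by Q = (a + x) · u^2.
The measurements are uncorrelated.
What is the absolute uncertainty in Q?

Let w = a + x = 763.8. δw = √(δa² + δx²) = √(0.0135 + 2780) = 52.7, so δw/w = 0.0690.
Q is then a monomial in w, u:
δQ/Q = √((δw/w)² + (2·δu/u)²) = √(0.00476 + 0.0158) = 0.143
Q = 186800, so δQ = 0.143 × 186800 = 26800.

26800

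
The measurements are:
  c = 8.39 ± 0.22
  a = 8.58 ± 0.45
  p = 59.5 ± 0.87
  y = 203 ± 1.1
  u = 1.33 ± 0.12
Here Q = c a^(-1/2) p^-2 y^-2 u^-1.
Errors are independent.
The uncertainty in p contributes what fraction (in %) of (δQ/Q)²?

(δQ/Q)² = (1·δc/c)² + (−½·δa/a)² + (-2·δp/p)² + (-2·δy/y)² + (-1·δu/u)²
  c term: (1×0.0262)² = 0.000688
  a term: (-0.5×0.0524)² = 0.000688
  p term: (-2×0.0146)² = 0.000855
  y term: (-2×0.00542)² = 0.000117
  u term: (-1×0.0902)² = 0.00814
Total = 0.0105. Share from p = 0.000855/0.0105 = 0.0815.

8.15%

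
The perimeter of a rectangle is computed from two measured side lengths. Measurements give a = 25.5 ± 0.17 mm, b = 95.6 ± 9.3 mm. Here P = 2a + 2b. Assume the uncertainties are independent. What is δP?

18.6 mm

Each term contributes (cᵢ δxᵢ)² to (δP)²:
  (2·δa)² = 0.116;  (2·δb)² = 346
δP = √(346) = 18.6 mm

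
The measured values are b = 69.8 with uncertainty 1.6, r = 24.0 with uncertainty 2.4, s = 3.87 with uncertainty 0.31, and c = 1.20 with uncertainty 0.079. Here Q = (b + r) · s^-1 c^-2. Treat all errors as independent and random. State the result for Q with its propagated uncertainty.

Let u = b + r = 93.8. δu = √(δb² + δr²) = √(2.56 + 5.76) = 2.88, so δu/u = 0.0308.
Q is then a monomial in u, s, c:
δQ/Q = √((δu/u)² + (-1·δs/s)² + (-2·δc/c)²) = √(0.000946 + 0.00642 + 0.0173) = 0.157
Q = 16.8, so δQ = 0.157 × 16.8 = 2.65.

16.8 ± 2.65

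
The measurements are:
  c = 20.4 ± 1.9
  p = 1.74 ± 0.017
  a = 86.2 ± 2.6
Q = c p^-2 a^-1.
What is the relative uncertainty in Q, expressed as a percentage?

Since Q is a product/quotient, work with relative uncertainties:
  (1·δc/c)² = (1×0.0931)² = 0.00867;  (-2·δp/p)² = (-2×0.00977)² = 0.000382;  (-1·δa/a)² = (-1×0.0302)² = 0.000910
δQ/Q = √(0.00997) = 0.0998

9.98%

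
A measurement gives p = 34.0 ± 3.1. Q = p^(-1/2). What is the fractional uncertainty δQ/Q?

Q ∝ p^(-1/2), so δQ/Q = |−½| · δp/p = 0.5 × 0.0912 = 0.0456.

0.0456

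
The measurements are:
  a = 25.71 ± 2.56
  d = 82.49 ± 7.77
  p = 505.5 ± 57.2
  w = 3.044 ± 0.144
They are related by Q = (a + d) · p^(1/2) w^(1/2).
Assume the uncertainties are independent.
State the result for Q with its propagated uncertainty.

4244 ± 413

Let u = a + d = 108.2. δu = √(δa² + δd²) = √(6.55 + 60.4) = 8.18, so δu/u = 0.0756.
Q is then a monomial in u, p, w:
δQ/Q = √((δu/u)² + (½·δp/p)² + (½·δw/w)²) = √(0.00572 + 0.00320 + 0.000559) = 0.0974
Q = 4244, so δQ = 0.0974 × 4244 = 413.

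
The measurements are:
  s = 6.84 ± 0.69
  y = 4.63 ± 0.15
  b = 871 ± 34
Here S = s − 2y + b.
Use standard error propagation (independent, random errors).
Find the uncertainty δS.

34.0

S is a linear combination, so absolute uncertainties add in quadrature:
  (δs)² = 0.476;  (2·δy)² = 0.0900;  (δb)² = 1160
δS = √(1160) = 34.0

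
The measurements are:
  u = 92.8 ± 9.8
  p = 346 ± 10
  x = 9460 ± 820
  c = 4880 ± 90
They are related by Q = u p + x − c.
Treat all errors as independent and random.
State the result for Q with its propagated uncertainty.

36700 ± 3610

Let w = u·p = 32100. δw/w = √((1·δu/u)² + (1·δp/p)²) = √(0.0112 + 0.000835) = 0.109, so δw = 3520.
Q = w + x − c: δQ = √(δw² + δx² + δc²) = √(1.24e+07 + 6.72e+05 + 8100) = 3610
Q = 36700.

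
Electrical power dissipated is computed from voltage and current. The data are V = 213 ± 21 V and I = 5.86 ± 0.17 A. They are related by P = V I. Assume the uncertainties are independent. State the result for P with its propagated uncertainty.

Relative error in a monomial: (δP/P)² = Σ (nᵢ · δxᵢ/xᵢ)².
  (1·δV/V)² = (1×0.0986)² = 0.00972;  (1·δI/I)² = (1×0.0290)² = 0.000842
δP/P = √(0.0106) = 0.103
P = 1250 W, so δP = 0.103 × 1250 = 128 W.

1250 ± 128 W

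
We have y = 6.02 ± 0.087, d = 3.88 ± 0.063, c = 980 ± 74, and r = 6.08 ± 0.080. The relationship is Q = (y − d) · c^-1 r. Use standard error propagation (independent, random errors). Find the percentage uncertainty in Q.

Let u = y − d = 2.14. δu = √(δy² + δd²) = √(0.00757 + 0.00397) = 0.107, so δu/u = 0.0502.
Q is then a monomial in u, c, r:
δQ/Q = √((δu/u)² + (-1·δc/c)² + (1·δr/r)²) = √(0.00252 + 0.00570 + 0.000173) = 0.0916

9.16%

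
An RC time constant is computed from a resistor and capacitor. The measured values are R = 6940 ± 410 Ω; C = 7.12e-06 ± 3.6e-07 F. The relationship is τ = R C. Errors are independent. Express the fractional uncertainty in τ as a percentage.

Products/powers → add relative errors in quadrature, weighted by exponent:
  (1·δR/R)² = (1×0.0591)² = 0.00349;  (1·δC/C)² = (1×0.0506)² = 0.00256
δτ/τ = √(0.00605) = 0.0778

7.78%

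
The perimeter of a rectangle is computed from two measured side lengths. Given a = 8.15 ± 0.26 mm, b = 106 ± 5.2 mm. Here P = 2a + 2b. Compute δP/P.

Absolute uncertainties add in quadrature for a linear combination:
  (2·δa)² = 0.270;  (2·δb)² = 108
δP = √(108) = 10.4 mm
P = 228 mm, so δP/P = 10.4/228 = 0.0456.

0.0456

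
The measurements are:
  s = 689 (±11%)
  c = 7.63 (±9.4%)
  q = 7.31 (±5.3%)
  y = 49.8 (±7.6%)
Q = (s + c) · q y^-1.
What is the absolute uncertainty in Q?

14.6

Let u = s + c = 697. δu = √(δs² + δc²) = √(5740 + 0.514) = 75.8, so δu/u = 0.109.
Q is then a monomial in u, q, y:
δQ/Q = √((δu/u)² + (1·δq/q)² + (-1·δy/y)²) = √(0.0118 + 0.00281 + 0.00578) = 0.143
Q = 102, so δQ = 0.143 × 102 = 14.6.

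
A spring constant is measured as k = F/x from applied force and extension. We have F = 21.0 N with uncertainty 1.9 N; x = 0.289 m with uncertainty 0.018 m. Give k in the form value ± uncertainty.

72.7 ± 7.98 N/m

For a monomial k ∝ F, x^-1, fractional errors add in quadrature:
  (1·δF/F)² = (1×0.0905)² = 0.00819;  (-1·δx/x)² = (-1×0.0623)² = 0.00388
δk/k = √(0.0121) = 0.110
k = 72.7 N/m, so δk = 0.110 × 72.7 = 7.98 N/m.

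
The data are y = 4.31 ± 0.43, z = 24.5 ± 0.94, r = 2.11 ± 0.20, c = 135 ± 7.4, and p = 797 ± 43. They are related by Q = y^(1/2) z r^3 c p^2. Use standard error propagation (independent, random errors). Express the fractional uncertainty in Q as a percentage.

Q is a product of powers, so relative uncertainties combine in quadrature:
  (½·δy/y)² = (0.5×0.0998)² = 0.00249;  (1·δz/z)² = (1×0.0384)² = 0.00147;  (3·δr/r)² = (3×0.0948)² = 0.0809;  (1·δc/c)² = (1×0.0548)² = 0.00300;  (2·δp/p)² = (2×0.0540)² = 0.0116
δQ/Q = √(0.0995) = 0.315

31.5%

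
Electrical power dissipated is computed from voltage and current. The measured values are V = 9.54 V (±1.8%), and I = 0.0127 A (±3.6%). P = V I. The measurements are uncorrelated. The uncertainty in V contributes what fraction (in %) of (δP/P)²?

20.0%

(δP/P)² = (1·δV/V)² + (1·δI/I)²
  V term: (1×0.0180)² = 0.000324
  I term: (1×0.0360)² = 0.00130
Total = 0.00162. Share from V = 0.000324/0.00162 = 0.200.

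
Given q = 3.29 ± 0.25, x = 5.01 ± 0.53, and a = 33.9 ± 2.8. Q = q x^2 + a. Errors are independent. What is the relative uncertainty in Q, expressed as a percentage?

16.1%

Let p = q·x^2 = 82.6. δp/p = √((1·δq/q)² + (2·δx/x)²) = √(0.00577 + 0.0448) = 0.225, so δp = 18.6.
Q = p + a: δQ = √(δp² + δa²) = √(345 + 7.84) = 18.8
Q = 116, so δQ/Q = 18.8/116 = 0.161.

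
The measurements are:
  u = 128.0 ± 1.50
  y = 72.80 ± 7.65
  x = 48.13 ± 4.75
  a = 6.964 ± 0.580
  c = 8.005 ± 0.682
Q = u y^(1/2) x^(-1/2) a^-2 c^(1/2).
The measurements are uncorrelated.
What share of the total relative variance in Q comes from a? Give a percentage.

(δQ/Q)² = (1·δu/u)² + (½·δy/y)² + (−½·δx/x)² + (-2·δa/a)² + (½·δc/c)²
  u term: (1×0.0117)² = 0.000137
  y term: (0.5×0.105)² = 0.00276
  x term: (-0.5×0.0987)² = 0.00243
  a term: (-2×0.0833)² = 0.0277
  c term: (0.5×0.0852)² = 0.00181
Total = 0.0349. Share from a = 0.0277/0.0349 = 0.795.

79.5%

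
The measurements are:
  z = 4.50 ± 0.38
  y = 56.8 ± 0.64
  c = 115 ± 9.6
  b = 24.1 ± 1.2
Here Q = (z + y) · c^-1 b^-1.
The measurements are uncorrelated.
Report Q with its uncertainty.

0.0221 ± 0.00217

Let u = z + y = 61.3. δu = √(δz² + δy²) = √(0.144 + 0.410) = 0.744, so δu/u = 0.0121.
Q is then a monomial in u, c, b:
δQ/Q = √((δu/u)² + (-1·δc/c)² + (-1·δb/b)²) = √(0.000147 + 0.00697 + 0.00248) = 0.0980
Q = 0.0221, so δQ = 0.0980 × 0.0221 = 0.00217.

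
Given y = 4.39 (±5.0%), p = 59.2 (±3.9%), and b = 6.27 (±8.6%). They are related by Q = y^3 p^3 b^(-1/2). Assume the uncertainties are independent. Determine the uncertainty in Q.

1.37e+06

Products/powers → add relative errors in quadrature, weighted by exponent:
  (3·δy/y)² = (3×0.0500)² = 0.0225;  (3·δp/p)² = (3×0.0390)² = 0.0137;  (−½·δb/b)² = (-0.5×0.0860)² = 0.00185
δQ/Q = √(0.0380) = 0.195
Q = 7.01e+06, so δQ = 0.195 × 7.01e+06 = 1.37e+06.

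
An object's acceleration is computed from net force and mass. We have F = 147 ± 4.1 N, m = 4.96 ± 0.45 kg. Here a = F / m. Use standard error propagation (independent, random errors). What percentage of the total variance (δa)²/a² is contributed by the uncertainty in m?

(δa/a)² = (1·δF/F)² + (-1·δm/m)²
  F term: (1×0.0279)² = 0.000778
  m term: (-1×0.0907)² = 0.00823
Total = 0.00901. Share from m = 0.00823/0.00901 = 0.914.

91.4%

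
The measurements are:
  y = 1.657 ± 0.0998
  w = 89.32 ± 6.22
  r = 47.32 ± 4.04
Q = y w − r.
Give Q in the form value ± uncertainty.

Let p = y·w = 148.0. δp/p = √((1·δy/y)² + (1·δw/w)²) = √(0.00363 + 0.00485) = 0.0921, so δp = 13.6.
Q = p − r: δQ = √(δp² + δr²) = √(186 + 16.3) = 14.2
Q = 100.7.

100.7 ± 14.2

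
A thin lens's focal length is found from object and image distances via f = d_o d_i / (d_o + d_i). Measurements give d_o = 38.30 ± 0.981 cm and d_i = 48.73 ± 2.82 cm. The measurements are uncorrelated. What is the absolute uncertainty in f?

∂f/∂d_o = (d_i/(d_o+d_i))² = 0.314;  ∂f/∂d_i = (d_o/(d_o+d_i))² = 0.194
δf = √((∂f/∂d_o · δd_o)² + (∂f/∂d_i · δd_i)²) = √(0.0946 + 0.298) = 0.627 cm

0.627 cm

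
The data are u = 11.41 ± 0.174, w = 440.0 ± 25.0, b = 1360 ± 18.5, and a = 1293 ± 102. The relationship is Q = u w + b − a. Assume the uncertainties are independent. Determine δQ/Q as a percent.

6.15%

Let p = u·w = 5020. δp/p = √((1·δu/u)² + (1·δw/w)²) = √(0.000233 + 0.00323) = 0.0588, so δp = 295.
Q = p + b − a: δQ = √(δp² + δb² + δa²) = √(87200 + 342 + 10400) = 313
Q = 5087, so δQ/Q = 313/5087 = 0.0615.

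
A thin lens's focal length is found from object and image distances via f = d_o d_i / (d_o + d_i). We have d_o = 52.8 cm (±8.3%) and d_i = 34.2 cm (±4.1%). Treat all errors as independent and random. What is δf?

∂f/∂d_o = (d_i/(d_o+d_i))² = 0.155;  ∂f/∂d_i = (d_o/(d_o+d_i))² = 0.368
δf = √((∂f/∂d_o · δd_o)² + (∂f/∂d_i · δd_i)²) = √(0.459 + 0.267) = 0.852 cm

0.852 cm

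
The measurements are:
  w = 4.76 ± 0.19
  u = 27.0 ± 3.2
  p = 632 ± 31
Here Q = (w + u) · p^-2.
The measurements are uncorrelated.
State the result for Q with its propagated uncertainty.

Let h = w + u = 31.8. δh = √(δw² + δu²) = √(0.0361 + 10.2) = 3.21, so δh/h = 0.101.
Q is then a monomial in h, p:
δQ/Q = √((δh/h)² + (-2·δp/p)²) = √(0.0102 + 0.00962) = 0.141
Q = 7.95e-05, so δQ = 0.141 × 7.95e-05 = 1.12e-05.

(7.95 ± 1.12) × 10^-5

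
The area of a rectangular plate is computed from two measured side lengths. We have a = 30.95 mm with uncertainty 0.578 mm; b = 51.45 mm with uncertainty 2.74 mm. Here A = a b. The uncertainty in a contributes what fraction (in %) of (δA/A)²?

(δA/A)² = (1·δa/a)² + (1·δb/b)²
  a term: (1×0.0187)² = 0.000349
  b term: (1×0.0533)² = 0.00284
Total = 0.00318. Share from a = 0.000349/0.00318 = 0.110.

11.0%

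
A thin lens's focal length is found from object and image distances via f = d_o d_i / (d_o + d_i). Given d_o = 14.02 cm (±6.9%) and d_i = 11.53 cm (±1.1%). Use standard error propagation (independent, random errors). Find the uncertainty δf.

0.201 cm

∂f/∂d_o = (d_i/(d_o+d_i))² = 0.204;  ∂f/∂d_i = (d_o/(d_o+d_i))² = 0.301
δf = √((∂f/∂d_o · δd_o)² + (∂f/∂d_i · δd_i)²) = √(0.0388 + 0.00146) = 0.201 cm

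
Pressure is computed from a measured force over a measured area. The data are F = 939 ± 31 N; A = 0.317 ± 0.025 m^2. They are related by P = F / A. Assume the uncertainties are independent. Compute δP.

Since P is a product/quotient, work with relative uncertainties:
  (1·δF/F)² = (1×0.0330)² = 0.00109;  (-1·δA/A)² = (-1×0.0789)² = 0.00622
δP/P = √(0.00731) = 0.0855
P = 2960 Pa, so δP = 0.0855 × 2960 = 253 Pa.

253 Pa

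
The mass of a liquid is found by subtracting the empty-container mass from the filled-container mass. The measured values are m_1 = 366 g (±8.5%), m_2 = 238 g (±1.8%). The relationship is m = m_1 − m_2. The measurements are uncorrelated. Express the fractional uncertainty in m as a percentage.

24.5%

Each term contributes (cᵢ δxᵢ)² to (δm)²:
  (δm_1)² = 968;  (δm_2)² = 18.4
δm = √(986) = 31.4 g
m = 128 g, so δm/m = 31.4/128 = 0.245.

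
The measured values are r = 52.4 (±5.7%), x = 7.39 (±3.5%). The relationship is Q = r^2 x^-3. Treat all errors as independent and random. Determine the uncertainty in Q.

1.05

Since Q is a product/quotient, work with relative uncertainties:
  (2·δr/r)² = (2×0.0570)² = 0.0130;  (-3·δx/x)² = (-3×0.0350)² = 0.0110
δQ/Q = √(0.0240) = 0.155
Q = 6.80, so δQ = 0.155 × 6.80 = 1.05.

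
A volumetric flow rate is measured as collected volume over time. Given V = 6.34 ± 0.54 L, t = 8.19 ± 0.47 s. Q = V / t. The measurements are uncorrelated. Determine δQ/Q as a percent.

10.3%

For a monomial Q ∝ V, t^-1, fractional errors add in quadrature:
  (1·δV/V)² = (1×0.0852)² = 0.00725;  (-1·δt/t)² = (-1×0.0574)² = 0.00329
δQ/Q = √(0.0105) = 0.103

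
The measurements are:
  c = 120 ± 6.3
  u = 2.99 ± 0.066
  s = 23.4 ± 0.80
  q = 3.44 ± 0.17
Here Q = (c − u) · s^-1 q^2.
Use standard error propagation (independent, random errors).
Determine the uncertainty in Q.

6.96

Let w = c − u = 117. δw = √(δc² + δu²) = √(39.7 + 0.00436) = 6.30, so δw/w = 0.0538.
Q is then a monomial in w, s, q:
δQ/Q = √((δw/w)² + (-1·δs/s)² + (2·δq/q)²) = √(0.00290 + 0.00117 + 0.00977) = 0.118
Q = 59.2, so δQ = 0.118 × 59.2 = 6.96.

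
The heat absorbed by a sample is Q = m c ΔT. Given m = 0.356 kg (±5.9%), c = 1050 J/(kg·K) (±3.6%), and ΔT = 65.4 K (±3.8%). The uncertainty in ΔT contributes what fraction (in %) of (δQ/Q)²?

23.2%

(δQ/Q)² = (1·δm/m)² + (1·δc/c)² + (1·δΔT/ΔT)²
  m term: (1×0.0590)² = 0.00348
  c term: (1×0.0360)² = 0.00130
  ΔT term: (1×0.0380)² = 0.00144
Total = 0.00622. Share from ΔT = 0.00144/0.00622 = 0.232.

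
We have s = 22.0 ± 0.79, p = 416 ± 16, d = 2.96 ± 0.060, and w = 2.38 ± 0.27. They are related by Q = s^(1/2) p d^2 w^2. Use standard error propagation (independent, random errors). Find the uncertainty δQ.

Each factor contributes (exponent × relative error)² to (δQ/Q)²:
  (½·δs/s)² = (0.5×0.0359)² = 0.000322;  (1·δp/p)² = (1×0.0385)² = 0.00148;  (2·δd/d)² = (2×0.0203)² = 0.00164;  (2·δw/w)² = (2×0.113)² = 0.0515
δQ/Q = √(0.0549) = 0.234
Q = 96800, so δQ = 0.234 × 96800 = 22700.

22700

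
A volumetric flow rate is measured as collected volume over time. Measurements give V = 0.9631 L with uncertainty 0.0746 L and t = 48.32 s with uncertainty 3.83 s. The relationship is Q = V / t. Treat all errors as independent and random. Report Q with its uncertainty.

Products/powers → add relative errors in quadrature, weighted by exponent:
  (1·δV/V)² = (1×0.0775)² = 0.00600;  (-1·δt/t)² = (-1×0.0793)² = 0.00628
δQ/Q = √(0.0123) = 0.111
Q = 0.01993 L/s, so δQ = 0.111 × 0.01993 = 0.00221 L/s.

0.01993 ± 0.00221 L/s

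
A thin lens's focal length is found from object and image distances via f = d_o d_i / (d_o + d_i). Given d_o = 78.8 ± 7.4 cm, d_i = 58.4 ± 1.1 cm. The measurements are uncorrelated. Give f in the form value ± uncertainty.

33.5 ± 1.39 cm

∂f/∂d_o = (d_i/(d_o+d_i))² = 0.181;  ∂f/∂d_i = (d_o/(d_o+d_i))² = 0.330
δf = √((∂f/∂d_o · δd_o)² + (∂f/∂d_i · δd_i)²) = √(1.80 + 0.132) = 1.39 cm
f = 33.5 cm.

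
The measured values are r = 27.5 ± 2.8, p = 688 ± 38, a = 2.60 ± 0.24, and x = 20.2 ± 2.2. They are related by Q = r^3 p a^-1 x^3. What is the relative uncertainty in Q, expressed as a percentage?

46.0%

For a monomial Q ∝ r^3, p, a^-1, x^3, fractional errors add in quadrature:
  (3·δr/r)² = (3×0.102)² = 0.0933;  (1·δp/p)² = (1×0.0552)² = 0.00305;  (-1·δa/a)² = (-1×0.0923)² = 0.00852;  (3·δx/x)² = (3×0.109)² = 0.107
δQ/Q = √(0.212) = 0.460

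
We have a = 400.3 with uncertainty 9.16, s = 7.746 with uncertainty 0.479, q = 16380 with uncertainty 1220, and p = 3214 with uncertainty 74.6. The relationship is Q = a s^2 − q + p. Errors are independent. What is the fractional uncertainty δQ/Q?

Let w = a·s^2 = 24020. δw/w = √((1·δa/a)² + (2·δs/s)²) = √(0.000524 + 0.0153) = 0.126, so δw = 3020.
Q = w − q + p: δQ = √(δw² + δq² + δp²) = √(9.13e+06 + 1.49e+06 + 5570) = 3260
Q = 10850, so δQ/Q = 3260/10850 = 0.300.

0.300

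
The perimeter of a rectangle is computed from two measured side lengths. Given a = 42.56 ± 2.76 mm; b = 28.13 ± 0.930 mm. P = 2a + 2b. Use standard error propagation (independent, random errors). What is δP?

Absolute uncertainties add in quadrature for a linear combination:
  (2·δa)² = 30.5;  (2·δb)² = 3.46
δP = √(33.9) = 5.82 mm

5.82 mm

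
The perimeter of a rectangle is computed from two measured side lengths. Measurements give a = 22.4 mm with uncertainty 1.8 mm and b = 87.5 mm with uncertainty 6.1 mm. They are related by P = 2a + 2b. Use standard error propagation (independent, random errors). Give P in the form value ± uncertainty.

P is a linear combination, so absolute uncertainties add in quadrature:
  (2·δa)² = 13.0;  (2·δb)² = 149
δP = √(162) = 12.7 mm
P = 220 mm.

220 ± 12.7 mm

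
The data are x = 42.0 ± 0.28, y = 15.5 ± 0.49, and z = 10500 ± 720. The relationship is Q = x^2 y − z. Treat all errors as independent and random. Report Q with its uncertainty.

Let p = x^2·y = 27300. δp/p = √((2·δx/x)² + (1·δy/y)²) = √(0.000178 + 0.000999) = 0.0343, so δp = 938.
Q = p − z: δQ = √(δp² + δz²) = √(8.8e+05 + 5.18e+05) = 1180
Q = 16800.

16800 ± 1180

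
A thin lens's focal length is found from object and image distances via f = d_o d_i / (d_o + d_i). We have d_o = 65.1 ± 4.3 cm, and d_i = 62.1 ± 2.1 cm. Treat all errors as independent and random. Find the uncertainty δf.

∂f/∂d_o = (d_i/(d_o+d_i))² = 0.238;  ∂f/∂d_i = (d_o/(d_o+d_i))² = 0.262
δf = √((∂f/∂d_o · δd_o)² + (∂f/∂d_i · δd_i)²) = √(1.05 + 0.303) = 1.16 cm

1.16 cm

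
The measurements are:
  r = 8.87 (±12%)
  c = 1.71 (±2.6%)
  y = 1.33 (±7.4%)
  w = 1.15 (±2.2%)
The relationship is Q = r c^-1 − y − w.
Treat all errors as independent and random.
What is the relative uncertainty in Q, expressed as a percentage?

Let p = r·c^-1 = 5.19. δp/p = √((1·δr/r)² + (-1·δc/c)²) = √(0.0144 + 0.000676) = 0.123, so δp = 0.637.
Q = p − y − w: δQ = √(δp² + δy² + δw²) = √(0.406 + 0.00969 + 0.000640) = 0.645
Q = 2.71, so δQ/Q = 0.645/2.71 = 0.238.

23.8%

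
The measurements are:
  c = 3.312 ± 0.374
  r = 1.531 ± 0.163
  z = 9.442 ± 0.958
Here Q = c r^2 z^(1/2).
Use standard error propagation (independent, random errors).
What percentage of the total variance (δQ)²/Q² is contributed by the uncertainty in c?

(δQ/Q)² = (1·δc/c)² + (2·δr/r)² + (½·δz/z)²
  c term: (1×0.113)² = 0.0128
  r term: (2×0.106)² = 0.0453
  z term: (0.5×0.101)² = 0.00257
Total = 0.0607. Share from c = 0.0128/0.0607 = 0.210.

21.0%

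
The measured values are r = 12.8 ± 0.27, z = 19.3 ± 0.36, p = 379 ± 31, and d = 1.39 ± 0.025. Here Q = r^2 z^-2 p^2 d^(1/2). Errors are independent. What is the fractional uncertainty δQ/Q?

0.173

For a monomial Q ∝ r^2, z^-2, p^2, d^(1/2), fractional errors add in quadrature:
  (2·δr/r)² = (2×0.0211)² = 0.00178;  (-2·δz/z)² = (-2×0.0187)² = 0.00139;  (2·δp/p)² = (2×0.0818)² = 0.0268;  (½·δd/d)² = (0.5×0.0180)² = 8.09e-05
δQ/Q = √(0.0300) = 0.173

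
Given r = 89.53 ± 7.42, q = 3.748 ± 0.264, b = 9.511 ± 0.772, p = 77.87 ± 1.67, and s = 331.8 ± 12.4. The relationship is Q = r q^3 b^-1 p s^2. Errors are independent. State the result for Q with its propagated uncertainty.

(4.249 ± 1.08) × 10^9

Q is a product of powers, so relative uncertainties combine in quadrature:
  (1·δr/r)² = (1×0.0829)² = 0.00687;  (3·δq/q)² = (3×0.0704)² = 0.0447;  (-1·δb/b)² = (-1×0.0812)² = 0.00659;  (1·δp/p)² = (1×0.0214)² = 0.000460;  (2·δs/s)² = (2×0.0374)² = 0.00559
δQ/Q = √(0.0642) = 0.253
Q = 4.249e+09, so δQ = 0.253 × 4.249e+09 = 1.08e+09.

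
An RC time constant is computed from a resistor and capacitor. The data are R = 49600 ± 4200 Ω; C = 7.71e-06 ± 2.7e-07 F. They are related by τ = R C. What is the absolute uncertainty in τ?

Each factor contributes (exponent × relative error)² to (δτ/τ)²:
  (1·δR/R)² = (1×0.0847)² = 0.00717;  (1·δC/C)² = (1×0.0350)² = 0.00123
δτ/τ = √(0.00840) = 0.0916
τ = 0.382 s, so δτ = 0.0916 × 0.382 = 0.0350 s.

0.0350 s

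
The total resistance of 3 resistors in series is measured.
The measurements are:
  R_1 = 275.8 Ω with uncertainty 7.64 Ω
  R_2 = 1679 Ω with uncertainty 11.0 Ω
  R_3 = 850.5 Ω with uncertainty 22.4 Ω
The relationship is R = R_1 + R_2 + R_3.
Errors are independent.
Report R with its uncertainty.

Each term contributes (cᵢ δxᵢ)² to (δR)²:
  (δR_1)² = 58.4;  (δR_2)² = 121;  (δR_3)² = 502
δR = √(681) = 26.1 Ω
R = 2805 Ω.

2805 ± 26.1 Ω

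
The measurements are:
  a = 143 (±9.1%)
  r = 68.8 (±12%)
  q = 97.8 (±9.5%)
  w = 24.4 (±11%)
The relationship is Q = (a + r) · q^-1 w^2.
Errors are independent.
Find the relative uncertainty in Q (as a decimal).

0.250

Let u = a + r = 212. δu = √(δa² + δr²) = √(169 + 68.2) = 15.4, so δu/u = 0.0728.
Q is then a monomial in u, q, w:
δQ/Q = √((δu/u)² + (-1·δq/q)² + (2·δw/w)²) = √(0.00529 + 0.00903 + 0.0484) = 0.250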